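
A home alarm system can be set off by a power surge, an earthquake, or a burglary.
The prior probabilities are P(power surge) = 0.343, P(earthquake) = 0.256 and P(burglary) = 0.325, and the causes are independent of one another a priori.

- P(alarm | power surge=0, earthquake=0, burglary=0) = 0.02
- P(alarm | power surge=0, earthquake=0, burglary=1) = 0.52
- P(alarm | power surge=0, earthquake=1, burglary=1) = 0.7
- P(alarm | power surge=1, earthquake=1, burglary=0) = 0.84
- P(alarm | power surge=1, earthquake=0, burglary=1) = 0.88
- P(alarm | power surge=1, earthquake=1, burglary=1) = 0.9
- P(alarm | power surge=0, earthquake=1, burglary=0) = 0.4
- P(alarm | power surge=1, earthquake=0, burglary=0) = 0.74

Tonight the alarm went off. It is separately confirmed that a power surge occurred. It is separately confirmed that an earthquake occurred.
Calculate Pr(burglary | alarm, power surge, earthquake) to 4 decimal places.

Pr(burglary | alarm, power surge, earthquake) ≈ 0.3403

Sum P(alarm|·) weighted by the priors over both values of burglary:
  P(alarm | power surge, earthquake) = 0.84·0.675 + 0.9·0.325
        = 0.567000 + 0.292500 = 0.859500
Keeping only the burglary-present terms gives 0.292500, so
  P(burglary | alarm, power surge, earthquake) = 0.292500 / 0.859500 ≈ 0.3403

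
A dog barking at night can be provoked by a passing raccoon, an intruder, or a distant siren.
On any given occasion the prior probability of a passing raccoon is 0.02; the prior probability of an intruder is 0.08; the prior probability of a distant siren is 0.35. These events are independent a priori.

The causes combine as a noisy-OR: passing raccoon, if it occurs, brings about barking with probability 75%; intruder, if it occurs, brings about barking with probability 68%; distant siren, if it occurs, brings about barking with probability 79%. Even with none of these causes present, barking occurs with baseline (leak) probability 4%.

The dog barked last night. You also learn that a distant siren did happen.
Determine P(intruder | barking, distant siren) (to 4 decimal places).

P(intruder | barking, distant siren) ≈ 0.0922

Under noisy-OR, P(barking | causes) = 1 − (1−0.04)·∏(1−qᵢ) over the active causes.
By total probability over the 4 (passing raccoon, intruder) configurations:
  P(barking | distant siren) = 0.7984*0.98*0.92 + 0.935488*0.98*0.08 + 0.9496*0.02*0.92 + 0.983872*0.02*0.08
        = 0.719837 + 0.073342 + 0.017473 + 0.001574 = 0.812226
Configurations with intruder contribute 0.074916, so
  P(intruder | barking, distant siren) = 0.074916 / 0.812226 ≈ 0.0922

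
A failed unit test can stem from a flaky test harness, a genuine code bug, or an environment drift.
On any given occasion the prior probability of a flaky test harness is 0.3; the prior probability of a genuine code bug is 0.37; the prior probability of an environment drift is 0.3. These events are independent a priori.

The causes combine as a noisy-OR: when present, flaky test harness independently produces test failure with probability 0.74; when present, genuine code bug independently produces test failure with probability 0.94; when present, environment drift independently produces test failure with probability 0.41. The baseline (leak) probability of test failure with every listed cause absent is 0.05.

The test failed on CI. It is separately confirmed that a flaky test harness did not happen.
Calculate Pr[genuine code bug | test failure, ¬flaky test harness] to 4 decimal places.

Pr[genuine code bug | test failure, ¬flaky test harness] ≈ 0.7698

Under noisy-OR, P(test failure | causes) = 1 − (1−0.05)·∏(1−qᵢ) over the active causes.
For the numerator, keep only genuine code bug=true terms: 0.244237 + 0.107267 = 0.351504
Denominator P(test failure | ¬flaky test harness): 0.05*0.63*0.7 + 0.4395*0.63*0.3 + 0.943*0.37*0.7 + 0.96637*0.37*0.3 = 0.456620
Posterior = 0.351504 / 0.456620 ≈ 0.7698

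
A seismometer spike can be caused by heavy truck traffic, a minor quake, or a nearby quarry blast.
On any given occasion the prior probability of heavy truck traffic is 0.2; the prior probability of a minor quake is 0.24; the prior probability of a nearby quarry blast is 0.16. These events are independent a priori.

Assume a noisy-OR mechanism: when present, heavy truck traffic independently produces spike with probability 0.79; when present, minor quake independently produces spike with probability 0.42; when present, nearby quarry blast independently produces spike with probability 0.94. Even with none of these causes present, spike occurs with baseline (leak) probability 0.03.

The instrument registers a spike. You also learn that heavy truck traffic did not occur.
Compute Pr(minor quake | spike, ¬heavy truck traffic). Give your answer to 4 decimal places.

Under noisy-OR, P(spike | causes) = 1 − (1−0.03)·∏(1−qᵢ) over the active causes.
For the numerator, keep only minor quake=true terms: 0.088180 + 0.037104 = 0.125284
The normalizing constant is 0.03·0.76·0.84 + 0.9418·0.76·0.16 + 0.4374·0.24·0.84 + 0.966244·0.24·0.16 = 0.258959
Posterior = 0.125284 / 0.258959 ≈ 0.4838

Pr(minor quake | spike, ¬heavy truck traffic) ≈ 0.4838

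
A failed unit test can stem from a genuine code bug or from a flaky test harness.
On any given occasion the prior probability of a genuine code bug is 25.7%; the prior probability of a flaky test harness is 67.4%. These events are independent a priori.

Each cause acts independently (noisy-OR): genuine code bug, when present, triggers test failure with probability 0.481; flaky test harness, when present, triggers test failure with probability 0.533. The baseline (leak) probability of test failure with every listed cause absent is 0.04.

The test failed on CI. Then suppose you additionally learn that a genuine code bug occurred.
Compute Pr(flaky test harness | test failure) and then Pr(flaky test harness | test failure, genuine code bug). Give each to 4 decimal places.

Under noisy-OR, P(test failure | causes) = 1 − (1−0.04)·∏(1−qᵢ) over the active causes.
Enumerate the 4 (genuine code bug, flaky test harness) configurations and weight by the priors:
  P(test failure) = 0.04×0.743×0.326 + 0.55168×0.743×0.674 + 0.50176×0.257×0.326 + 0.767322×0.257×0.674
        = 0.009689 + 0.276271 + 0.042038 + 0.132914 = 0.460912
The terms with flaky test harness present sum to 0.409185, so
  P(flaky test harness | test failure) = 0.409185 / 0.460912 ≈ 0.8878

Now condition on the additional information:
P(test failure | genuine code bug) = 0.50176×0.326 + 0.767322×0.674 = 0.163574 + 0.517175 = 0.680749
Of this, 0.517175 comes from 0.767322×0.674 (the flaky test harness=true cases).
P(flaky test harness | test failure, genuine code bug) = 0.517175 / 0.680749 ≈ 0.7597
— genuine code bug explains away the evidence for flaky test harness.

Pr(flaky test harness | test failure) ≈ 0.8878; Pr(flaky test harness | test failure, genuine code bug) ≈ 0.7597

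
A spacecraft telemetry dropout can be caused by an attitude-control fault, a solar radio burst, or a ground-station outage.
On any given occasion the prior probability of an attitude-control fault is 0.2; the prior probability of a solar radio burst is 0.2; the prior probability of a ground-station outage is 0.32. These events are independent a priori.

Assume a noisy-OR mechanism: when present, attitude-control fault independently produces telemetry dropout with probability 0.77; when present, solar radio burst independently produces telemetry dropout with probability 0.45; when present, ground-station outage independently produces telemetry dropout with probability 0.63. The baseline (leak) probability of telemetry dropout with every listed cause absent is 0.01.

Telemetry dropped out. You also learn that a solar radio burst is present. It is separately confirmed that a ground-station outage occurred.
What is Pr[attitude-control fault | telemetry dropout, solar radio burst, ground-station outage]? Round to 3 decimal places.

Pr[attitude-control fault | telemetry dropout, solar radio burst, ground-station outage] ≈ 0.230

Under noisy-OR, P(telemetry dropout | causes) = 1 − (1−0.01)·∏(1−qᵢ) over the active causes.
For the numerator, keep only attitude-control fault=true terms: 0.953663*0.2 = 0.190733
Normalizer over all consistent configurations: 0.798535*0.8 + 0.953663*0.2 = 0.829561
Posterior = 0.190733 / 0.829561 ≈ 0.230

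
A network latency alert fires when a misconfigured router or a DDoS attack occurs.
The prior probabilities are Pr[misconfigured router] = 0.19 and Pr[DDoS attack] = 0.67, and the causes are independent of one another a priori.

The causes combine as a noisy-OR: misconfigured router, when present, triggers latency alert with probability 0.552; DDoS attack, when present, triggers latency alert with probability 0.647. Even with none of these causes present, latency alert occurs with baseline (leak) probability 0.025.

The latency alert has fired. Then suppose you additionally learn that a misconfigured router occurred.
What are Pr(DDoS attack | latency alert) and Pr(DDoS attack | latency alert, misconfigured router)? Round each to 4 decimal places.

Pr(DDoS attack | latency alert) ≈ 0.9169; Pr(DDoS attack | latency alert, misconfigured router) ≈ 0.7530

Under noisy-OR, P(latency alert | causes) = 1 − (1−0.025)·∏(1−qᵢ) over the active causes.
Sum P(latency alert|·) weighted by the priors over the 4 (misconfigured router, DDoS attack) configurations:
  P(latency alert) = 0.025×0.81×0.33 + 0.655825×0.81×0.67 + 0.5632×0.19×0.33 + 0.84581×0.19×0.67
        = 0.006683 + 0.355916 + 0.035313 + 0.107672 = 0.505584
Keeping only the DDoS attack-present terms gives 0.463588, so
  P(DDoS attack | latency alert) = 0.463588 / 0.505584 ≈ 0.9169

Now condition on the additional information:
For the numerator, keep only DDoS attack=true terms: 0.84581·0.67 = 0.566693
Normalizer over all consistent configurations: 0.5632·0.33 + 0.84581·0.67 = 0.752549
Posterior = 0.566693 / 0.752549 ≈ 0.7530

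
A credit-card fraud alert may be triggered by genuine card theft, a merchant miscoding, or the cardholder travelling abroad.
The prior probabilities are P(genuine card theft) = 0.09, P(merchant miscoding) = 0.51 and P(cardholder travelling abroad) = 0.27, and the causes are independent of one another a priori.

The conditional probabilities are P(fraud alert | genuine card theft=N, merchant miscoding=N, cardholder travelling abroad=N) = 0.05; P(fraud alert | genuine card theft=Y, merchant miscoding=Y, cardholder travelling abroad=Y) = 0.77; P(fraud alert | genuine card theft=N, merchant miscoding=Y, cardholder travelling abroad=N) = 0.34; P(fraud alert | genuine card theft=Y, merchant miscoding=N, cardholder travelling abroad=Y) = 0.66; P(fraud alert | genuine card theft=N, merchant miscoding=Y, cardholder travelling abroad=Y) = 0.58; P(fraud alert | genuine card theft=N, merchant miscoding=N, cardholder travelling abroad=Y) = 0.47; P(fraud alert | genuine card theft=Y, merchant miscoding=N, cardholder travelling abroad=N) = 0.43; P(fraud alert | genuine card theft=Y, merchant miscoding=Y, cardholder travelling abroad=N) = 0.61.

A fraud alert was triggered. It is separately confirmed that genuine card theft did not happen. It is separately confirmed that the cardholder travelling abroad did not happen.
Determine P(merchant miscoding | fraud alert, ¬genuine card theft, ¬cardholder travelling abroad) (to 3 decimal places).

P(merchant miscoding | fraud alert, ¬genuine card theft, ¬cardholder travelling abroad) ≈ 0.876

P(fraud alert | ¬genuine card theft, ¬cardholder travelling abroad) = 0.05×0.49 + 0.34×0.51 = 0.024500 + 0.173400 = 0.197900
Of this, 0.173400 comes from 0.34×0.51 (the merchant miscoding=true cases).
So P(merchant miscoding | fraud alert, ¬genuine card theft, ¬cardholder travelling abroad) = 0.173400/0.197900 ≈ 0.876.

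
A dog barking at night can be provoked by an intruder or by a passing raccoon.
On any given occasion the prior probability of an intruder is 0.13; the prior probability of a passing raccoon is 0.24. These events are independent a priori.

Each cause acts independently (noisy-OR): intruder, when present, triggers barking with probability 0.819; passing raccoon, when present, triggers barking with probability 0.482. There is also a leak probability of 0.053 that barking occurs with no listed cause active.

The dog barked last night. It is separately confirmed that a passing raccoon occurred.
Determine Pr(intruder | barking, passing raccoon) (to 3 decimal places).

Under noisy-OR, P(barking | causes) = 1 − (1−0.053)·∏(1−qᵢ) over the active causes.
P(barking | passing raccoon) = 0.509454×0.87 + 0.911211×0.13 = 0.443225 + 0.118457 = 0.561682
The intruder-present share is 0.911211×0.13 = 0.118457.
So P(intruder | barking, passing raccoon) = 0.118457/0.561682 ≈ 0.211.

Pr(intruder | barking, passing raccoon) ≈ 0.211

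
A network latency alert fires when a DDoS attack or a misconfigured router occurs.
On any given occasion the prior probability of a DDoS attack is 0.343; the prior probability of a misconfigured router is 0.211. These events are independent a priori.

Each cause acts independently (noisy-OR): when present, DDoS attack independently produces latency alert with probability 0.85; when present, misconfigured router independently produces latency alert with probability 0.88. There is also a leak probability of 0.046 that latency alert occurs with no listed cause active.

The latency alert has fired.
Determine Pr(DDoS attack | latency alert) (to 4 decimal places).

Under noisy-OR, P(latency alert | causes) = 1 − (1−0.046)·∏(1−qᵢ) over the active causes.
By total probability over the 4 (DDoS attack, misconfigured router) configurations:
  P(latency alert) = 0.046×0.657×0.789 + 0.88552×0.657×0.211 + 0.8569×0.343×0.789 + 0.982828×0.343×0.211
        = 0.023845 + 0.122757 + 0.231900 + 0.071130 = 0.449632
Configurations with DDoS attack contribute 0.303030, so
  P(DDoS attack | latency alert) = 0.303030 / 0.449632 ≈ 0.6740

Pr(DDoS attack | latency alert) ≈ 0.6740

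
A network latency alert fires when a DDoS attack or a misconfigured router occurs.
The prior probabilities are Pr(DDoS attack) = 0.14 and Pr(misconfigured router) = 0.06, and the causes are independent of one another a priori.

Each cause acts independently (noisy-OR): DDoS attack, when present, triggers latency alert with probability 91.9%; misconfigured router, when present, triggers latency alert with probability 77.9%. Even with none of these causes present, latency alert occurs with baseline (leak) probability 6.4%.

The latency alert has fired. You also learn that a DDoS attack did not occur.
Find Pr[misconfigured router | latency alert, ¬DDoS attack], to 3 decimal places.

Under noisy-OR, P(latency alert | causes) = 1 − (1−0.064)·∏(1−qᵢ) over the active causes.
P(latency alert | ¬DDoS attack) = 0.064*0.94 + 0.793144*0.06 = 0.060160 + 0.047589 = 0.107749
The misconfigured router-present share is 0.793144*0.06 = 0.047589.
P(misconfigured router | latency alert, ¬DDoS attack) = 0.047589 / 0.107749 ≈ 0.442

Pr[misconfigured router | latency alert, ¬DDoS attack] ≈ 0.442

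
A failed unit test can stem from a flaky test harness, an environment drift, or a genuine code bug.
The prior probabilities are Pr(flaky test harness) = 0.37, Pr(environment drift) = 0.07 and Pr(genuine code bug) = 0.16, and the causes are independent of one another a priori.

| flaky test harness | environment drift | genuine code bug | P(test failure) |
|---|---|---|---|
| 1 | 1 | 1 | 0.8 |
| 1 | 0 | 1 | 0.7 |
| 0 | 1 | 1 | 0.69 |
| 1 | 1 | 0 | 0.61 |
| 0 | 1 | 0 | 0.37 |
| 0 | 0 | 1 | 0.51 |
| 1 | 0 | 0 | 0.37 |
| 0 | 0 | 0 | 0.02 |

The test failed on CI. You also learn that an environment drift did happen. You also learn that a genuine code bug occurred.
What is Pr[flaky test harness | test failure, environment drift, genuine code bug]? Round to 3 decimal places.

For the numerator, keep only flaky test harness=true terms: 0.8×0.37 = 0.296000
Normalizer over all consistent configurations: 0.69×0.63 + 0.8×0.37 = 0.730700
P(flaky test harness | test failure, environment drift, genuine code bug) = 0.296000/0.730700 ≈ 0.405

Pr[flaky test harness | test failure, environment drift, genuine code bug] ≈ 0.405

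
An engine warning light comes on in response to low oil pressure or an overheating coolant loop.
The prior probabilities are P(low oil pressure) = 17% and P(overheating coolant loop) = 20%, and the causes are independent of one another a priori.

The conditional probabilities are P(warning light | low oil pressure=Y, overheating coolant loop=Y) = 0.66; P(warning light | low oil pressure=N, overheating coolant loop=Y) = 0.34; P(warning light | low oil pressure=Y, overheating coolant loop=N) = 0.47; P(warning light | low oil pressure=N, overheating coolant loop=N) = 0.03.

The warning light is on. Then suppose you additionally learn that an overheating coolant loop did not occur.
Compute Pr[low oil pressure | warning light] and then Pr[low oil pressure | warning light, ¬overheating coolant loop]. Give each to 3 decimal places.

Pr[low oil pressure | warning light] ≈ 0.531; Pr[low oil pressure | warning light, ¬overheating coolant loop] ≈ 0.762

Weight on low oil pressure=true, given the evidence: 0.063920 + 0.022440 = 0.086360
Denominator P(warning light): 0.03×0.83×0.8 + 0.34×0.83×0.2 + 0.47×0.17×0.8 + 0.66×0.17×0.2 = 0.162720
Posterior = 0.086360 / 0.162720 ≈ 0.531

With the extra evidence:
Sum P(warning light|·) weighted by the priors over both values of low oil pressure:
  P(warning light | ¬overheating coolant loop) = 0.03*0.83 + 0.47*0.17
        = 0.024900 + 0.079900 = 0.104800
Configurations with low oil pressure contribute 0.079900, so
  P(low oil pressure | warning light, ¬overheating coolant loop) = 0.079900 / 0.104800 ≈ 0.762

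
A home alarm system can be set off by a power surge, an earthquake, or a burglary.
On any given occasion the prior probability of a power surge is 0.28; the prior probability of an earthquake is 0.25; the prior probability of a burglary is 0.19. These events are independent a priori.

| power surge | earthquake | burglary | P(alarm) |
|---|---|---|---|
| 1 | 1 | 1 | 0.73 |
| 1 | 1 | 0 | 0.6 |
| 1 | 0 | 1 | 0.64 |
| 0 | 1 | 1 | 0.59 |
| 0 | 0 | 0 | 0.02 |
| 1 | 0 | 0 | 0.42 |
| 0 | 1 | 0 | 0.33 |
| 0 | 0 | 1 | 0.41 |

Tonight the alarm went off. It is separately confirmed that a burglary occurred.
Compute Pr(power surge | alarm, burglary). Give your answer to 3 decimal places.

Pr(power surge | alarm, burglary) ≈ 0.362

For the numerator, keep only power surge=true terms: 0.134400 + 0.051100 = 0.185500
The normalizing constant is 0.41×0.72×0.75 + 0.59×0.72×0.25 + 0.64×0.28×0.75 + 0.73×0.28×0.25 = 0.513100
Posterior = 0.185500 / 0.513100 ≈ 0.362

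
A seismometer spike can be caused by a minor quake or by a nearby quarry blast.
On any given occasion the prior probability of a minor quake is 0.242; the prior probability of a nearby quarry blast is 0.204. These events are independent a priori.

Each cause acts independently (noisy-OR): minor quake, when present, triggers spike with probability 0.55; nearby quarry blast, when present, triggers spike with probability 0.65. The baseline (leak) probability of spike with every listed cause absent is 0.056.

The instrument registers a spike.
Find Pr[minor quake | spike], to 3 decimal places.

Pr[minor quake | spike] ≈ 0.527

Under noisy-OR, P(spike | causes) = 1 − (1−0.056)·∏(1−qᵢ) over the active causes.
P(spike) = 0.056·0.758·0.796 + 0.6696·0.758·0.204 + 0.5752·0.242·0.796 + 0.85132·0.242·0.204 = 0.033789 + 0.103542 + 0.110802 + 0.042028 = 0.290161
Of this, 0.152830 comes from 0.110802 + 0.042028 (the minor quake=true cases).
Hence the posterior is 0.152830/0.290161 ≈ 0.527.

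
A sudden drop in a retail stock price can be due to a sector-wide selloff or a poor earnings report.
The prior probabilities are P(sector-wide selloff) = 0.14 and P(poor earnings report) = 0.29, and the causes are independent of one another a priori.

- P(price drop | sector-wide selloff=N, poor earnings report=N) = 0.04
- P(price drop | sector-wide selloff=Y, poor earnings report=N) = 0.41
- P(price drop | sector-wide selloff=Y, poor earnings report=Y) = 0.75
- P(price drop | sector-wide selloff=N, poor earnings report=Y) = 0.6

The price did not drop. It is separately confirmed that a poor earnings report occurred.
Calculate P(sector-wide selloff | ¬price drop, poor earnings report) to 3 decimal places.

For the numerator, keep only sector-wide selloff=true terms: 0.25×0.14 = 0.035000
Denominator P(¬price drop | poor earnings report): 0.4×0.86 + 0.25×0.14 = 0.379000
Posterior = 0.035000 / 0.379000 ≈ 0.092

P(sector-wide selloff | ¬price drop, poor earnings report) ≈ 0.092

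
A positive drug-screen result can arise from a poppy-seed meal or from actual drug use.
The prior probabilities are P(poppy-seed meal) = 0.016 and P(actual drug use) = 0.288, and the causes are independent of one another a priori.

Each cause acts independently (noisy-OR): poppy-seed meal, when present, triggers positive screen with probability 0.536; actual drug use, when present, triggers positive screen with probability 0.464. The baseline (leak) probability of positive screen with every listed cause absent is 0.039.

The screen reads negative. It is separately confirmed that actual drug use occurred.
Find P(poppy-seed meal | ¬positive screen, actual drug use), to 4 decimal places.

P(poppy-seed meal | ¬positive screen, actual drug use) ≈ 0.0075

Under noisy-OR, P(positive screen | causes) = 1 − (1−0.039)·∏(1−qᵢ) over the active causes.
Numerator (weight on configurations with poppy-seed meal): 0.239005*0.016 = 0.003824
Denominator P(¬positive screen | actual drug use): 0.515096*0.984 + 0.239005*0.016 = 0.510678
P(poppy-seed meal | ¬positive screen, actual drug use) = 0.003824/0.510678 ≈ 0.0075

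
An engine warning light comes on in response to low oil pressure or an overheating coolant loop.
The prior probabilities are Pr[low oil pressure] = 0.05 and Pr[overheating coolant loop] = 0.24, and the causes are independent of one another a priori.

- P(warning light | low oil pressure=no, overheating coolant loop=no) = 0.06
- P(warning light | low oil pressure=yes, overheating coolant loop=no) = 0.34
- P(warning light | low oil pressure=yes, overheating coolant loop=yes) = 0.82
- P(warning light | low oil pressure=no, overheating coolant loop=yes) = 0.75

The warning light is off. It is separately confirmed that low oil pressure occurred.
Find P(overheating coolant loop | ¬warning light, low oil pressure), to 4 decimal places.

Enumerate both values of overheating coolant loop and weight by the priors:
  P(¬warning light | low oil pressure) = 0.66·0.76 + 0.18·0.24
        = 0.501600 + 0.043200 = 0.544800
Configurations with overheating coolant loop contribute 0.043200, so
  P(overheating coolant loop | ¬warning light, low oil pressure) = 0.043200 / 0.544800 ≈ 0.0793

P(overheating coolant loop | ¬warning light, low oil pressure) ≈ 0.0793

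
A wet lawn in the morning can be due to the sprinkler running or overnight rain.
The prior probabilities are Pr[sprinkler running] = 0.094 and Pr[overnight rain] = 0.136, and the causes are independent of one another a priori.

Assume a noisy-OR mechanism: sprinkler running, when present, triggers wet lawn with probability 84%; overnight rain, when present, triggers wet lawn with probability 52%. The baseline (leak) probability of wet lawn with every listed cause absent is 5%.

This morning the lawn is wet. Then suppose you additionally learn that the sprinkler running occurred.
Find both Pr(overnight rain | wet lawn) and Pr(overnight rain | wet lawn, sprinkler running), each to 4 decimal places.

Pr(overnight rain | wet lawn) ≈ 0.4221; Pr(overnight rain | wet lawn, sprinkler running) ≈ 0.1468

Under noisy-OR, P(wet lawn | causes) = 1 − (1−0.05)·∏(1−qᵢ) over the active causes.
P(wet lawn) = 0.05·0.906·0.864 + 0.544·0.906·0.136 + 0.848·0.094·0.864 + 0.92704·0.094·0.136 = 0.039139 + 0.067030 + 0.068871 + 0.011851 = 0.186891
The overnight rain-present share is 0.067030 + 0.011851 = 0.078881.
Hence the posterior is 0.078881/0.186891 ≈ 0.4221.

Now condition on the additional information:
Sum P(wet lawn|·) weighted by the priors over both values of overnight rain:
  P(wet lawn | sprinkler running) = 0.848·0.864 + 0.92704·0.136
        = 0.732672 + 0.126077 = 0.858749
Keeping only the overnight rain-present terms gives 0.126077, so
  P(overnight rain | wet lawn, sprinkler running) = 0.126077 / 0.858749 ≈ 0.1468
Conditioning on sprinkler running lowers the posterior on overnight rain: the classic explaining-away effect in a common-effect structure.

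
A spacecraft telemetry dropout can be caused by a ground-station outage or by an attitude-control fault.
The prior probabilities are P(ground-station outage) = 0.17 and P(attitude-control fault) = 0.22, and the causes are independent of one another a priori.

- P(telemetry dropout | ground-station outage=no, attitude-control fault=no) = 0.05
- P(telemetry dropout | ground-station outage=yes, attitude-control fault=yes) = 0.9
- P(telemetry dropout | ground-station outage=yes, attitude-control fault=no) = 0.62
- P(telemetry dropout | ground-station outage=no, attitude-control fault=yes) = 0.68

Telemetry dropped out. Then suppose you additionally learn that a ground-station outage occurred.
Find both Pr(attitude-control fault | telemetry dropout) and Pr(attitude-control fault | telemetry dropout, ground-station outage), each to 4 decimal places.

Pr(attitude-control fault | telemetry dropout) ≈ 0.5794; Pr(attitude-control fault | telemetry dropout, ground-station outage) ≈ 0.2905

Sum P(telemetry dropout|·) weighted by the priors over the 4 (ground-station outage, attitude-control fault) configurations:
  P(telemetry dropout) = 0.05×0.83×0.78 + 0.68×0.83×0.22 + 0.62×0.17×0.78 + 0.9×0.17×0.22
        = 0.032370 + 0.124168 + 0.082212 + 0.033660 = 0.272410
The terms with attitude-control fault present sum to 0.157828, so
  P(attitude-control fault | telemetry dropout) = 0.157828 / 0.272410 ≈ 0.5794

Now also conditioning on ground-station outage=true:
Enumerate both values of attitude-control fault and weight by the priors:
  P(telemetry dropout | ground-station outage) = 0.62·0.78 + 0.9·0.22
        = 0.483600 + 0.198000 = 0.681600
Configurations with attitude-control fault contribute 0.198000, so
  P(attitude-control fault | telemetry dropout, ground-station outage) = 0.198000 / 0.681600 ≈ 0.2905
The drop from 0.5794 to 0.2905 is the explaining-away (discounting) effect.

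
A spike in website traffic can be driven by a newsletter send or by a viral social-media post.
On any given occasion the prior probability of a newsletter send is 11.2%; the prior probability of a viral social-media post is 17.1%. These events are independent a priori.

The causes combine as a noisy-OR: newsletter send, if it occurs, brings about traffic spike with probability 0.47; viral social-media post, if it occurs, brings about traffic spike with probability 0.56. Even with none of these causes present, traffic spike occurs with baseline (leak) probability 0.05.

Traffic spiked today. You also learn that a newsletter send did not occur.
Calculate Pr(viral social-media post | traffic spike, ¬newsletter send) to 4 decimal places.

Under noisy-OR, P(traffic spike | causes) = 1 − (1−0.05)·∏(1−qᵢ) over the active causes.
Enumerate both values of viral social-media post and weight by the priors:
  P(traffic spike | ¬newsletter send) = 0.05×0.829 + 0.582×0.171
        = 0.041450 + 0.099522 = 0.140972
Keeping only the viral social-media post-present terms gives 0.099522, so
  P(viral social-media post | traffic spike, ¬newsletter send) = 0.099522 / 0.140972 ≈ 0.7060

Pr(viral social-media post | traffic spike, ¬newsletter send) ≈ 0.7060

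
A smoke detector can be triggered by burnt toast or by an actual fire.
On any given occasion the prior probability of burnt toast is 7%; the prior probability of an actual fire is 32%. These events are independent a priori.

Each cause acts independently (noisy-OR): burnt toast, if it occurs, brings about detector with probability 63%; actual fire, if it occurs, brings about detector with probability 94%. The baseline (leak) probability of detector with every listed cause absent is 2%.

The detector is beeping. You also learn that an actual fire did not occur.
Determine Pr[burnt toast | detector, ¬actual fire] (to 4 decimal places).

Under noisy-OR, P(detector | causes) = 1 − (1−0.02)·∏(1−qᵢ) over the active causes.
P(detector | ¬actual fire) = 0.02*0.93 + 0.6374*0.07 = 0.018600 + 0.044618 = 0.063218
Of this, 0.044618 comes from 0.6374*0.07 (the burnt toast=true cases).
Hence the posterior is 0.044618/0.063218 ≈ 0.7058.

Pr[burnt toast | detector, ¬actual fire] ≈ 0.7058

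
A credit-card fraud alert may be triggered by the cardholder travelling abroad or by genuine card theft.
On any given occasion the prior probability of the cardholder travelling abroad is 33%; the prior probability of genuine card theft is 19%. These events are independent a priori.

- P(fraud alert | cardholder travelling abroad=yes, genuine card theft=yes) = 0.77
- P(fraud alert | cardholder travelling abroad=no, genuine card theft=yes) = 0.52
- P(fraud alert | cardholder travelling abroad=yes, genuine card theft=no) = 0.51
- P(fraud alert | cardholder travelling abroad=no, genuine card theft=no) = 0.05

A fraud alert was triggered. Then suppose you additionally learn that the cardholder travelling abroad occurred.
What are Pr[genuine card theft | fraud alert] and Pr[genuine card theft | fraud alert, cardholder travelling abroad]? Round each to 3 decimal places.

Pr[genuine card theft | fraud alert] ≈ 0.412; Pr[genuine card theft | fraud alert, cardholder travelling abroad] ≈ 0.262

P(fraud alert) = 0.05×0.67×0.81 + 0.52×0.67×0.19 + 0.51×0.33×0.81 + 0.77×0.33×0.19 = 0.027135 + 0.066196 + 0.136323 + 0.048279 = 0.277933
The genuine card theft-present share is 0.066196 + 0.048279 = 0.114475.
P(genuine card theft | fraud alert) = 0.114475 / 0.277933 ≈ 0.412

With the extra evidence:
For the numerator, keep only genuine card theft=true terms: 0.77·0.19 = 0.146300
Normalizer over all consistent configurations: 0.51·0.81 + 0.77·0.19 = 0.559400
P(genuine card theft | fraud alert, cardholder travelling abroad) = 0.146300/0.559400 ≈ 0.262
The drop from 0.412 to 0.262 is the explaining-away (discounting) effect.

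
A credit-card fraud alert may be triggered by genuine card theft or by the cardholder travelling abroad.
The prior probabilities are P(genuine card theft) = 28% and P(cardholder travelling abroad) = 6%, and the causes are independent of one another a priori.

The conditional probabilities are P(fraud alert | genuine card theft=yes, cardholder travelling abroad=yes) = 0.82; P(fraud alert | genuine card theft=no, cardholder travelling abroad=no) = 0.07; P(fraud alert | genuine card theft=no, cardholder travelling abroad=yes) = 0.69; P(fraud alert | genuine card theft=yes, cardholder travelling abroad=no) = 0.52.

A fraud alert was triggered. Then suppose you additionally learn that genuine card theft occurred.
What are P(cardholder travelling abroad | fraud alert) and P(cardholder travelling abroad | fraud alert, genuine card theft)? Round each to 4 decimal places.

P(cardholder travelling abroad | fraud alert) ≈ 0.1913; P(cardholder travelling abroad | fraud alert, genuine card theft) ≈ 0.0914

Weight on cardholder travelling abroad=true, given the evidence: 0.029808 + 0.013776 = 0.043584
Normalizer over all consistent configurations: 0.07·0.72·0.94 + 0.69·0.72·0.06 + 0.52·0.28·0.94 + 0.82·0.28·0.06 = 0.227824
Posterior = 0.043584 / 0.227824 ≈ 0.1913

Now condition on the additional information:
Enumerate both values of cardholder travelling abroad and weight by the priors:
  P(fraud alert | genuine card theft) = 0.52×0.94 + 0.82×0.06
        = 0.488800 + 0.049200 = 0.538000
The terms with cardholder travelling abroad present sum to 0.049200, so
  P(cardholder travelling abroad | fraud alert, genuine card theft) = 0.049200 / 0.538000 ≈ 0.0914
This is intercausal reasoning (explaining away): once genuine card theft accounts for the fraud alert, cardholder travelling abroad becomes less likely.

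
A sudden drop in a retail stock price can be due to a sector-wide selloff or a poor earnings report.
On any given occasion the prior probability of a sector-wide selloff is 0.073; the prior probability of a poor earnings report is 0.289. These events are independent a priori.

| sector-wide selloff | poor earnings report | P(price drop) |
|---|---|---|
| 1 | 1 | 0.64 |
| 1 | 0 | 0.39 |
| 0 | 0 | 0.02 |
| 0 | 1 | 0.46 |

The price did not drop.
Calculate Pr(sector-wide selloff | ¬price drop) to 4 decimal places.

For the numerator, keep only sector-wide selloff=true terms: 0.031661 + 0.007595 = 0.039256
Normalizer over all consistent configurations: 0.98*0.927*0.711 + 0.54*0.927*0.289 + 0.61*0.073*0.711 + 0.36*0.073*0.289 = 0.829839
Posterior = 0.039256 / 0.829839 ≈ 0.0473

Pr(sector-wide selloff | ¬price drop) ≈ 0.0473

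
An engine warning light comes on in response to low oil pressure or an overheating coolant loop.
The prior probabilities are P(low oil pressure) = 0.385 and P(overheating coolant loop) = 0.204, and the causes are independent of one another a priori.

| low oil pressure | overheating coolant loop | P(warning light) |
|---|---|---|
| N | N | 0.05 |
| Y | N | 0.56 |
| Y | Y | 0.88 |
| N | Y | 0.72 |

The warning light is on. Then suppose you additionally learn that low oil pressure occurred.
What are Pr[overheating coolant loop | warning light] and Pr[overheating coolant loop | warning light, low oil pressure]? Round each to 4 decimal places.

P(warning light) = 0.05*0.615*0.796 + 0.72*0.615*0.204 + 0.56*0.385*0.796 + 0.88*0.385*0.204 = 0.024477 + 0.090331 + 0.171618 + 0.069115 = 0.355541
The overheating coolant loop-present share is 0.090331 + 0.069115 = 0.159446.
Hence the posterior is 0.159446/0.355541 ≈ 0.4485.

With the extra evidence:
Enumerate both values of overheating coolant loop and weight by the priors:
  P(warning light | low oil pressure) = 0.56·0.796 + 0.88·0.204
        = 0.445760 + 0.179520 = 0.625280
Configurations with overheating coolant loop contribute 0.179520, so
  P(overheating coolant loop | warning light, low oil pressure) = 0.179520 / 0.625280 ≈ 0.2871
The drop from 0.4485 to 0.2871 is the explaining-away (discounting) effect.

Pr[overheating coolant loop | warning light] ≈ 0.4485; Pr[overheating coolant loop | warning light, low oil pressure] ≈ 0.2871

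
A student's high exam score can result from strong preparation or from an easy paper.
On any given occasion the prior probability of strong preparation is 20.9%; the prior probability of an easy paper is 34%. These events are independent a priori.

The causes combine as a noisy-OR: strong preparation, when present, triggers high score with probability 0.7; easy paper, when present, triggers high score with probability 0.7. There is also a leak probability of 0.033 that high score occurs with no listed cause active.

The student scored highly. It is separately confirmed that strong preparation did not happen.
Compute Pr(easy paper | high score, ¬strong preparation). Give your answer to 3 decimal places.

Pr(easy paper | high score, ¬strong preparation) ≈ 0.917

Under noisy-OR, P(high score | causes) = 1 − (1−0.033)·∏(1−qᵢ) over the active causes.
Numerator (weight on configurations with easy paper): 0.7099×0.34 = 0.241366
The normalizing constant is 0.033×0.66 + 0.7099×0.34 = 0.263146
Posterior = 0.241366 / 0.263146 ≈ 0.917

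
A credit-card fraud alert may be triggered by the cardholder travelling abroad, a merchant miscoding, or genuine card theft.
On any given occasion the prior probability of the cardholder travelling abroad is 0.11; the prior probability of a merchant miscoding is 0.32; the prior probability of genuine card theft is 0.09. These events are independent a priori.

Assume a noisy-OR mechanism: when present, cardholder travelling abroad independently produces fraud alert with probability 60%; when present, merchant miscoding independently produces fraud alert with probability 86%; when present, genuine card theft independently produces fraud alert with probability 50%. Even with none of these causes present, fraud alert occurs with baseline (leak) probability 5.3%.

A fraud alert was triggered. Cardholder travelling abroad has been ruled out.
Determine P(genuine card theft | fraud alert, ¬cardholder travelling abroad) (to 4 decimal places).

Under noisy-OR, P(fraud alert | causes) = 1 − (1−0.053)·∏(1−qᵢ) over the active causes.
P(fraud alert | ¬cardholder travelling abroad) = 0.053×0.68×0.91 + 0.5265×0.68×0.09 + 0.86742×0.32×0.91 + 0.93371×0.32×0.09 = 0.032796 + 0.032222 + 0.252593 + 0.026891 = 0.344502
Of this, 0.059113 comes from 0.032222 + 0.026891 (the genuine card theft=true cases).
Hence the posterior is 0.059113/0.344502 ≈ 0.1716.

P(genuine card theft | fraud alert, ¬cardholder travelling abroad) ≈ 0.1716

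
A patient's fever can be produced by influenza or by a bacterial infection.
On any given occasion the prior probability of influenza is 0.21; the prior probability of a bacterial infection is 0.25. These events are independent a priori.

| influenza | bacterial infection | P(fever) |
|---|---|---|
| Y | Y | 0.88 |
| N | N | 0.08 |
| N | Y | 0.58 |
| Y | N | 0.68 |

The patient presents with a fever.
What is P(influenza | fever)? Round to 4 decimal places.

By total probability over the 4 (influenza, bacterial infection) configurations:
  P(fever) = 0.08×0.79×0.75 + 0.58×0.79×0.25 + 0.68×0.21×0.75 + 0.88×0.21×0.25
        = 0.047400 + 0.114550 + 0.107100 + 0.046200 = 0.315250
Configurations with influenza contribute 0.153300, so
  P(influenza | fever) = 0.153300 / 0.315250 ≈ 0.4863

P(influenza | fever) ≈ 0.4863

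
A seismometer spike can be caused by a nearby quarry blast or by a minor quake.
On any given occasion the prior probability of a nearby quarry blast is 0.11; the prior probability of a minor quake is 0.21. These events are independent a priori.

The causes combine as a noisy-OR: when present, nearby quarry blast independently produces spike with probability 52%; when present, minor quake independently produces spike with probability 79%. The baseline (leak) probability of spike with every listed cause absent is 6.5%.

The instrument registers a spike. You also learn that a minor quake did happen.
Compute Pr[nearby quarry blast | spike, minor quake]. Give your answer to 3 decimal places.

Pr[nearby quarry blast | spike, minor quake] ≈ 0.122

Under noisy-OR, P(spike | causes) = 1 − (1−0.065)·∏(1−qᵢ) over the active causes.
Numerator (weight on configurations with nearby quarry blast): 0.905752·0.11 = 0.099633
The normalizing constant is 0.80365·0.89 + 0.905752·0.11 = 0.814881
P(nearby quarry blast | spike, minor quake) = 0.099633/0.814881 ≈ 0.122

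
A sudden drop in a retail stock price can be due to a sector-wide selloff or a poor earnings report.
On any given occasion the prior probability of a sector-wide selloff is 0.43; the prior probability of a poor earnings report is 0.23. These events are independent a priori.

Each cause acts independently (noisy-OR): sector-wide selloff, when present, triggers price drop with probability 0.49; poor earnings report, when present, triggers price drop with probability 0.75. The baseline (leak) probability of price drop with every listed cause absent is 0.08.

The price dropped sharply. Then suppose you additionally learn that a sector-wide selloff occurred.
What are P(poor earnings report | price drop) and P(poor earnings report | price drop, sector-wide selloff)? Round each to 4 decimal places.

Under noisy-OR, P(price drop | causes) = 1 − (1−0.08)·∏(1−qᵢ) over the active causes.
P(price drop) = 0.08·0.57·0.77 + 0.77·0.57·0.23 + 0.5308·0.43·0.77 + 0.8827·0.43·0.23 = 0.035112 + 0.100947 + 0.175748 + 0.087299 = 0.399106
The poor earnings report-present share is 0.100947 + 0.087299 = 0.188246.
P(poor earnings report | price drop) = 0.188246 / 0.399106 ≈ 0.4717

Now condition on the additional information:
Numerator (weight on configurations with poor earnings report): 0.8827*0.23 = 0.203021
The normalizing constant is 0.5308*0.77 + 0.8827*0.23 = 0.611737
P(poor earnings report | price drop, sector-wide selloff) = 0.203021/0.611737 ≈ 0.3319
The drop from 0.4717 to 0.3319 is the explaining-away (discounting) effect.

P(poor earnings report | price drop) ≈ 0.4717; P(poor earnings report | price drop, sector-wide selloff) ≈ 0.3319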